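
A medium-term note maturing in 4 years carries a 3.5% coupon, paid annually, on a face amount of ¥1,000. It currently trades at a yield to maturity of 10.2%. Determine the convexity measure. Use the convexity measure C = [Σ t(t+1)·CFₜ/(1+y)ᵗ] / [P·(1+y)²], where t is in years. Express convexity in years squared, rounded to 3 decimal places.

With y = 0.102:
  t   CF        PV=CF/(1+0.102)^t    t·PV        t(t+1)·PV
  1        35.00        31.7604        31.7604          63.5209
  2        35.00        28.8207        57.6414         172.9243
  3        35.00        26.1531        78.4593         313.8373
  4     1,035.00       701.8010     2,807.2039      14,036.0196
  Σ                    788.5352     2,975.0651      14,586.3021
P = 788.5352.
Convexity = Σ t(t+1)·PV / [P·(1+y)²] = 14,586.3021 / (788.5352 × 1.214404) = 15.23214.

15.232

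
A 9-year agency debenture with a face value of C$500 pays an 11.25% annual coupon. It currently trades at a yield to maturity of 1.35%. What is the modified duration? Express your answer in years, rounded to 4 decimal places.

6.7954 years

Periodic yield y = 0.0135. First find Macaulay duration:
  t   CF        PV=CF/(1+0.0135)^t    t·PV
  1        56.25        55.5007        55.5007
  2        56.25        54.7615       109.5229
  3        56.25        54.0320       162.0961
  4        56.25        53.3123       213.2492
  5        56.25        52.6022       263.0109
  6        56.25        51.9015       311.4091
  7        56.25        51.2102       358.4712
  8        56.25        50.5280       404.2244
  9       556.25       493.0106     4,437.0953
  Σ                    916.8590     6,314.5799
P = 916.8590; Macaulay duration = 6,314.5799 / 916.8590 = 6.88719 years.
Modified duration = D_Mac / (1 + y) = 6.88719 / 1.0135 = 6.79545 years.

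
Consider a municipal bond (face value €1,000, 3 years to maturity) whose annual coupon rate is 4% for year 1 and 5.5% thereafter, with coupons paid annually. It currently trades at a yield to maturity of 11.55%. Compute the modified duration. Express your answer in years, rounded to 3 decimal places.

2.566 years

Periodic yield y = 0.1155. First find Macaulay duration:
  t   CF        PV=CF/(1+0.1155)^t    t·PV
  1        40.00        35.8584        35.8584
  2        55.00        44.2001        88.4003
  3     1,055.00       760.0528     2,280.1583
  Σ                    840.1112     2,404.4169
P = 840.1112; Macaulay duration = 2,404.4169 / 840.1112 = 2.86202 years.
Modified duration = D_Mac / (1 + y) = 2.86202 / 1.1155 = 2.56569 years.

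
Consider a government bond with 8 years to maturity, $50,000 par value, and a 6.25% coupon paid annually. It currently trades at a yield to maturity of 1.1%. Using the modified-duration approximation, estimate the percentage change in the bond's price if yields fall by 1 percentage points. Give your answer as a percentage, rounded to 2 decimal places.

+6.71%

Periodic yield y = 0.011. Modified duration first:
  t   CF        PV=CF/(1+0.011)^t    t·PV
  1     3,125.00     3,090.9990     3,090.9990
  2     3,125.00     3,057.3680     6,114.7359
  3     3,125.00     3,024.1028     9,072.3085
  4     3,125.00     2,991.1996    11,964.7985
  5     3,125.00     2,958.6544    14,793.2722
  6     3,125.00     2,926.4633    17,558.7800
  7     3,125.00     2,894.6225    20,262.3575
  8    53,125.00    48,673.1774   389,385.4195
  Σ                 69,616.5871   472,242.6711
P = 69,616.5871; D_Mac = 6.78348 yrs; D_mod = 6.78348/(1+0.011) = 6.70967 yrs.
ΔP/P ≈ -D_mod · Δy = -6.70967 × (-0.01) = +0.067097 = +6.7097%.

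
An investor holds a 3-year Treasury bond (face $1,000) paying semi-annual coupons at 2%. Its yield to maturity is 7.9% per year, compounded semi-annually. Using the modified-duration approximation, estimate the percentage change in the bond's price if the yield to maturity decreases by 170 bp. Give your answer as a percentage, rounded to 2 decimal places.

+4.77%

Periodic yield y = 0.0395. Modified duration first:
  t   CF        PV=CF/(1+0.0395)^t    t·PV
  1        10.00         9.6200         9.6200
  2        10.00         9.2545        18.5089
  3        10.00         8.9028        26.7084
  4        10.00         8.5645        34.2580
  5        10.00         8.2391        41.1953
  6     1,010.00       800.5241     4,803.1446
  Σ                    845.1049     4,933.4352
P = 845.1049; D_Mac = 5.83766 half-year periods = 2.91883 yrs; D_mod = 2.91883/(1+0.0395) = 2.80792 yrs.
ΔP/P ≈ -D_mod · Δy = -2.80792 × (-0.017) = +0.047735 = +4.7735%.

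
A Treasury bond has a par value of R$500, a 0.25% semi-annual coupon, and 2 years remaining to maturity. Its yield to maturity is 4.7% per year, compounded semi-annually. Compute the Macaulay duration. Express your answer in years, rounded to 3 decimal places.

1.996 years

Periodic yield y = 0.0235. Discount each cash flow and weight by its period:
  t   CF        PV=CF/(1+0.0235)^t    t·PV
  1        0.625         0.6106         0.6106
  2        0.625         0.5966         1.1933
  3        0.625         0.5829         1.7488
  4      500.625       456.2062     1,824.8246
  Σ                    457.9964     1,828.3773
Price P = Σ PV = 457.9964.
Macaulay duration = Σ(t·PV) / P = 1,828.3773 / 457.9964 = 3.99212 half-year periods.
In years: 3.99212 / 2 = 1.99606 years.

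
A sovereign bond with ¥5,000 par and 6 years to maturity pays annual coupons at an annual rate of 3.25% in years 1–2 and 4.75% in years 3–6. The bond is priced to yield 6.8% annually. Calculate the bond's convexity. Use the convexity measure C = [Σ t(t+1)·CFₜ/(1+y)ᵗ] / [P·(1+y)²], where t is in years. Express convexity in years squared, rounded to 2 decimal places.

32.18

With y = 0.068:
  t   CF        PV=CF/(1+0.068)^t    t·PV        t(t+1)·PV
  1       162.50       152.1536       152.1536         304.3071
  2       162.50       142.4659       284.9318         854.7953
  3       237.50       194.9619       584.8858       2,339.5434
  4       237.50       182.5486       730.1946       3,650.9728
  5       237.50       170.9257       854.6285       5,127.7708
  6     5,237.50     3,529.3646    21,176.1873     148,233.3113
  Σ                  4,372.4203    23,782.9815     160,510.7007
P = 4,372.4203.
Convexity = Σ t(t+1)·PV / [P·(1+y)²] = 160,510.7007 / (4,372.4203 × 1.140624) = 32.18397.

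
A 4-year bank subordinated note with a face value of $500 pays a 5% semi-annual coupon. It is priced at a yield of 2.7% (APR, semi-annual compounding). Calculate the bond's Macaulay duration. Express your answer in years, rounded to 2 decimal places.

3.69 years

Periodic yield y = 0.0135. Discount each cash flow and weight by its period:
  t   CF        PV=CF/(1+0.0135)^t    t·PV
  1        12.50        12.3335        12.3335
  2        12.50        12.1692        24.3384
  3        12.50        12.0071        36.0214
  4        12.50        11.8472        47.3887
  5        12.50        11.6894        58.4469
  6        12.50        11.5337        69.2020
  7        12.50        11.3800        79.6603
  8       512.50       460.3666     3,682.9331
  Σ                    543.3267     4,010.3243
Price P = Σ PV = 543.3267.
Macaulay duration = Σ(t·PV) / P = 4,010.3243 / 543.3267 = 7.38105 half-year periods.
In years: 7.38105 / 2 = 3.69053 years.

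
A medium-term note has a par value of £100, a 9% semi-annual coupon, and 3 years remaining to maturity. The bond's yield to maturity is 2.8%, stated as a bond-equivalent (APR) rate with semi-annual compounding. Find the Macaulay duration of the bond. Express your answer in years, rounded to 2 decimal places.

Periodic yield y = 0.014. Discount each cash flow and weight by its period:
  t   CF        PV=CF/(1+0.014)^t    t·PV
  1         4.50         4.4379         4.4379
  2         4.50         4.3766         8.7532
  3         4.50         4.3162        12.9485
  4         4.50         4.2566        17.0263
  5         4.50         4.1978        20.9890
  6       104.50        96.1366       576.8193
  Σ                    117.7216       640.9743
Price P = Σ PV = 117.7216.
Macaulay duration = Σ(t·PV) / P = 640.9743 / 117.7216 = 5.44483 half-year periods.
In years: 5.44483 / 2 = 2.72242 years.

2.72 years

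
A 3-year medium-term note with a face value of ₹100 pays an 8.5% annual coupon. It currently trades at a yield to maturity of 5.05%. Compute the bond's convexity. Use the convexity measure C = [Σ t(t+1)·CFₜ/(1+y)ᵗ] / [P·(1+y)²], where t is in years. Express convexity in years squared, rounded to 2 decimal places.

9.82

With y = 0.0505:
  t   CF        PV=CF/(1+0.0505)^t    t·PV        t(t+1)·PV
  1         8.50         8.0914         8.0914          16.1828
  2         8.50         7.7024        15.4048          46.2145
  3       108.50        93.5926       280.7778       1,123.1113
  Σ                    109.3864       304.2740       1,185.5086
P = 109.3864.
Convexity = Σ t(t+1)·PV / [P·(1+y)²] = 1,185.5086 / (109.3864 × 1.103550) = 9.82085.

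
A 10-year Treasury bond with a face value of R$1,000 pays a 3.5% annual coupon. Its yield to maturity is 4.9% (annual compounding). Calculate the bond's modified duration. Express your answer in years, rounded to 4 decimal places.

Periodic yield y = 0.049. First find Macaulay duration:
  t   CF        PV=CF/(1+0.049)^t    t·PV
  1        35.00        33.3651        33.3651
  2        35.00        31.8066        63.6132
  3        35.00        30.3209        90.9626
  4        35.00        28.9045       115.6182
  5        35.00        27.5544       137.7719
  6        35.00        26.2673       157.6037
  7        35.00        25.0403       175.2821
  8        35.00        23.8706       190.9652
  9        35.00        22.7556       204.8006
  10    1,035.00       641.4835     6,414.8347
  Σ                    891.3688     7,584.8172
P = 891.3688; Macaulay duration = 7,584.8172 / 891.3688 = 8.50918 years.
Modified duration = D_Mac / (1 + y) = 8.50918 / 1.049 = 8.11171 years.

8.1117 years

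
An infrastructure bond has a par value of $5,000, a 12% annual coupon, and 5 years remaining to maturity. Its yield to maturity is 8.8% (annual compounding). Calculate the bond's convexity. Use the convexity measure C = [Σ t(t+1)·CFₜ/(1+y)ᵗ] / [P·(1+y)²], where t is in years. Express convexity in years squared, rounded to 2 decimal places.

With y = 0.088:
  t   CF        PV=CF/(1+0.088)^t    t·PV        t(t+1)·PV
  1       600.00       551.4706       551.4706       1,102.9412
  2       600.00       506.8663     1,013.7327       3,041.1981
  3       600.00       465.8698     1,397.6094       5,590.4377
  4       600.00       428.1892     1,712.7566       8,563.7832
  5     5,600.00     3,673.1913    18,365.9566     110,195.7398
  Σ                  5,625.5872    23,041.5260     128,494.1000
P = 5,625.5872.
Convexity = Σ t(t+1)·PV / [P·(1+y)²] = 128,494.1000 / (5,625.5872 × 1.183744) = 19.29557.

19.30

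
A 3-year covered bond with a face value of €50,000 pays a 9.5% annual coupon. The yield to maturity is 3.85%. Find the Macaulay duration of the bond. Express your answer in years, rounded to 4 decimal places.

Periodic yield y = 0.0385. Discount each cash flow and weight by its year:
  t   CF        PV=CF/(1+0.0385)^t    t·PV
  1     4,750.00     4,573.9047     4,573.9047
  2     4,750.00     4,404.3377     8,808.6753
  3    54,750.00    48,883.7620   146,651.2860
  Σ                 57,862.0043   160,033.8660
Price P = Σ PV = 57,862.0043.
Macaulay duration = Σ(t·PV) / P = 160,033.8660 / 57,862.0043 = 2.76579 years.

2.7658 years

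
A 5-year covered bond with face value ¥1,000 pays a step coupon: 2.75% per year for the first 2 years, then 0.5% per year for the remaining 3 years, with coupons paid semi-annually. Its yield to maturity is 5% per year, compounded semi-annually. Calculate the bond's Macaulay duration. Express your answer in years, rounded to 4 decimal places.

4.7506 years

Periodic yield y = 0.025. Discount each cash flow and weight by its period:
  t   CF        PV=CF/(1+0.025)^t    t·PV
  1        13.75        13.4146        13.4146
  2        13.75        13.0874        26.1749
  3        13.75        12.7682        38.3047
  4        13.75        12.4568        49.8273
  5         2.50         2.2096        11.0482
  6         2.50         2.1557        12.9345
  7         2.50         2.1032        14.7221
  8         2.50         2.0519        16.4149
  9         2.50         2.0018        18.0164
  10    1,002.50       783.1514     7,831.5140
  Σ                    845.4008     8,032.3716
Price P = Σ PV = 845.4008.
Macaulay duration = Σ(t·PV) / P = 8,032.3716 / 845.4008 = 9.50126 half-year periods.
In years: 9.50126 / 2 = 4.75063 years.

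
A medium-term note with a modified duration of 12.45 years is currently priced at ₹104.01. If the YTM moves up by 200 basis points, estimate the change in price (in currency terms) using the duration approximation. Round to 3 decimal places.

Duration approximation: ΔP/P ≈ -D_mod · Δy = -12.45 × (+0.02) = -0.249000.
ΔP ≈ 104.01 × (-0.249000) = -25.89849.

-₹25.898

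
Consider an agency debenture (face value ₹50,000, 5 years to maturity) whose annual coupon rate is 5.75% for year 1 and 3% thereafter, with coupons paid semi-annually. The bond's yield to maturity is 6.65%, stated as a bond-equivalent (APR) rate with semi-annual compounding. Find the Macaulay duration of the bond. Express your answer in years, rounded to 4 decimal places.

Periodic yield y = 0.03325. Discount each cash flow and weight by its period:
  t   CF        PV=CF/(1+0.03325)^t    t·PV
  1     1,437.50     1,391.2412     1,391.2412
  2     1,437.50     1,346.4711     2,692.9421
  3       750.00       679.9000     2,039.6999
  4       750.00       658.0208     2,632.0831
  5       750.00       636.8457     3,184.2283
  6       750.00       616.3520     3,698.1117
  7       750.00       596.5177     4,175.6242
  8       750.00       577.3218     4,618.5743
  9       750.00       558.7436     5,028.6921
  10   50,750.00    36,591.6427   365,916.4274
  Σ                 43,653.0565   395,377.6245
Price P = Σ PV = 43,653.0565.
Macaulay duration = Σ(t·PV) / P = 395,377.6245 / 43,653.0565 = 9.05727 half-year periods.
In years: 9.05727 / 2 = 4.52864 years.

4.5286 years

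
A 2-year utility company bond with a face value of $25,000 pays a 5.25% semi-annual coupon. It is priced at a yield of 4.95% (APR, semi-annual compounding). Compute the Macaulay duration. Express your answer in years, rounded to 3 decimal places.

Periodic yield y = 0.02475. Discount each cash flow and weight by its period:
  t   CF        PV=CF/(1+0.02475)^t    t·PV
  1       656.25       640.4001       640.4001
  2       656.25       624.9330     1,249.8660
  3       656.25       609.8395     1,829.5184
  4    25,656.25    23,265.9865    93,063.9458
  Σ                 25,141.1590    96,783.7303
Price P = Σ PV = 25,141.1590.
Macaulay duration = Σ(t·PV) / P = 96,783.7303 / 25,141.1590 = 3.84961 half-year periods.
In years: 3.84961 / 2 = 1.92481 years.

1.925 years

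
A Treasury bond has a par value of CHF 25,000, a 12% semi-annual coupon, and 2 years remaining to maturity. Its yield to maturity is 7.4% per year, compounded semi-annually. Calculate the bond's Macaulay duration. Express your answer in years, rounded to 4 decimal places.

1.8437 years

Periodic yield y = 0.037. Discount each cash flow and weight by its period:
  t   CF        PV=CF/(1+0.037)^t    t·PV
  1     1,500.00     1,446.4802     1,446.4802
  2     1,500.00     1,394.8700     2,789.7401
  3     1,500.00     1,345.1013     4,035.3039
  4    26,500.00    22,915.5797    91,662.3188
  Σ                 27,102.0313    99,933.8430
Price P = Σ PV = 27,102.0313.
Macaulay duration = Σ(t·PV) / P = 99,933.8430 / 27,102.0313 = 3.68732 half-year periods.
In years: 3.68732 / 2 = 1.84366 years.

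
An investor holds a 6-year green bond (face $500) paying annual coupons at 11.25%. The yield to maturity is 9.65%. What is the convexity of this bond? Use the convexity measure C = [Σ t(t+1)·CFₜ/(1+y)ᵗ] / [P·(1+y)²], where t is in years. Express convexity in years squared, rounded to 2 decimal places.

With y = 0.0965:
  t   CF        PV=CF/(1+0.0965)^t    t·PV        t(t+1)·PV
  1        56.25        51.2996        51.2996         102.5992
  2        56.25        46.7849        93.5697         280.7091
  3        56.25        42.6674       128.0023         512.0093
  4        56.25        38.9124       155.6496         778.2479
  5        56.25        35.4878       177.4391       1,064.6347
  6       556.25       320.0503     1,920.3017      13,442.1116
  Σ                    535.2024     2,526.2620      16,180.3119
P = 535.2024.
Convexity = Σ t(t+1)·PV / [P·(1+y)²] = 16,180.3119 / (535.2024 × 1.202312) = 25.14500.

25.14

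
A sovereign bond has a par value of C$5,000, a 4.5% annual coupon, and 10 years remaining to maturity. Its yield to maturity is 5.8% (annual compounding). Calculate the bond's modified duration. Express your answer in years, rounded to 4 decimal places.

7.7157 years

Periodic yield y = 0.058. First find Macaulay duration:
  t   CF        PV=CF/(1+0.058)^t    t·PV
  1       225.00       212.6654       212.6654
  2       225.00       201.0070       402.0140
  3       225.00       189.9877       569.9631
  4       225.00       179.5725       718.2900
  5       225.00       169.7283       848.6413
  6       225.00       160.4237       962.5422
  7       225.00       151.6292     1,061.4044
  8       225.00       143.3168     1,146.5346
  9       225.00       135.4601     1,219.1412
  10    5,225.00     2,973.2376    29,732.3761
  Σ                  4,517.0284    36,873.5724
P = 4,517.0284; Macaulay duration = 36,873.5724 / 4,517.0284 = 8.16324 years.
Modified duration = D_Mac / (1 + y) = 8.16324 / 1.058 = 7.71572 years.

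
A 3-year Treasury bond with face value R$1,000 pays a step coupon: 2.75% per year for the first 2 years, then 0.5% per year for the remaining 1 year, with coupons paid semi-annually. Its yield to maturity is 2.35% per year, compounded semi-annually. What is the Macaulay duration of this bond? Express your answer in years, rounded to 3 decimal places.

2.904 years

Periodic yield y = 0.01175. Discount each cash flow and weight by its period:
  t   CF        PV=CF/(1+0.01175)^t    t·PV
  1        13.75        13.5903        13.5903
  2        13.75        13.4325        26.8650
  3        13.75        13.2765        39.8295
  4        13.75        13.1223        52.4892
  5         2.50         2.3582        11.7908
  6     1,002.50       934.6416     5,607.8495
  Σ                    990.4213     5,752.4143
Price P = Σ PV = 990.4213.
Macaulay duration = Σ(t·PV) / P = 5,752.4143 / 990.4213 = 5.80805 half-year periods.
In years: 5.80805 / 2 = 2.90402 years.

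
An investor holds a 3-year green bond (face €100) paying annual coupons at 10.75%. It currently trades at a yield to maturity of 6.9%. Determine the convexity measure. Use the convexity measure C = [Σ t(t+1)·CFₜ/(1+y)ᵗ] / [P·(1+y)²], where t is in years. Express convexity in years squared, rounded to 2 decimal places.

9.25

With y = 0.069:
  t   CF        PV=CF/(1+0.069)^t    t·PV        t(t+1)·PV
  1        10.75        10.0561        10.0561          20.1123
  2        10.75         9.4070        18.8141          56.4422
  3       110.75        90.6589       271.9768       1,087.9072
  Σ                    110.1221       300.8470       1,164.4617
P = 110.1221.
Convexity = Σ t(t+1)·PV / [P·(1+y)²] = 1,164.4617 / (110.1221 × 1.142761) = 9.25327.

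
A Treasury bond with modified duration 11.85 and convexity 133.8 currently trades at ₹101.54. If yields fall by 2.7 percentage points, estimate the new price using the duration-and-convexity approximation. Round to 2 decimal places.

Duration effect: -D_mod·Δy = -11.85 × (-0.027) = +0.319950
Convexity effect: ½·C·(Δy)² = 0.5 × 133.8 × (-0.027)² = +0.0487701
ΔP/P ≈ +0.319950 + 0.0487701 = +0.3687201
New price ≈ 101.54 × (1 + 0.3687201) = 138.979838954.

₹138.98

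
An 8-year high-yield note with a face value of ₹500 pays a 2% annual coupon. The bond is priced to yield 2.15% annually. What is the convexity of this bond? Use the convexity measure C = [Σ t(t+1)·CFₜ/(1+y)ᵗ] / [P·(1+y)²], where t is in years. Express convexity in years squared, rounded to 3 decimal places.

62.920

With y = 0.0215:
  t   CF        PV=CF/(1+0.0215)^t    t·PV        t(t+1)·PV
  1        10.00         9.7895         9.7895          19.5791
  2        10.00         9.5835        19.1670          57.5009
  3        10.00         9.3818        28.1453         112.5813
  4        10.00         9.1843        36.7372         183.6862
  5        10.00         8.9910        44.9550         269.7301
  6        10.00         8.8018        52.8106         369.6741
  7        10.00         8.6165        60.3156         482.5246
  8       510.00       430.1929     3,441.5430      30,973.8867
  Σ                    494.5412     3,693.4632      32,469.1628
P = 494.5412.
Convexity = Σ t(t+1)·PV / [P·(1+y)²] = 32,469.1628 / (494.5412 × 1.043462) = 62.92045.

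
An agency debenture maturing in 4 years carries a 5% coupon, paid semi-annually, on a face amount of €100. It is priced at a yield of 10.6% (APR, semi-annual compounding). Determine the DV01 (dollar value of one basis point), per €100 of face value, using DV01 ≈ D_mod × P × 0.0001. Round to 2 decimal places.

Periodic yield y = 0.053.
  t   CF        PV=CF/(1+0.053)^t    t·PV
  1         2.50         2.3742         2.3742
  2         2.50         2.2547         4.5093
  3         2.50         2.1412         6.4236
  4         2.50         2.0334         8.1337
  5         2.50         1.9311         9.6554
  6         2.50         1.8339        11.0033
  7         2.50         1.7416        12.1910
  8       102.50        67.8105       542.4839
  Σ                     82.1205       596.7743
P = 82.1205; D_Mac = 7.26706 half-year periods = 3.63353 yrs; D_mod = 3.45065 yrs.
DV01 ≈ 3.45065 × 82.1205 × 0.0001 = 0.028337.

€0.03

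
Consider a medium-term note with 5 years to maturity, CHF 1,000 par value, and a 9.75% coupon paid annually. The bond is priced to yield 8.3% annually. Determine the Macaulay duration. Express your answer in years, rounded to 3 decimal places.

Periodic yield y = 0.083. Discount each cash flow and weight by its year:
  t   CF        PV=CF/(1+0.083)^t    t·PV
  1        97.50        90.0277        90.0277
  2        97.50        83.1281       166.2561
  3        97.50        76.7572       230.2717
  4        97.50        70.8746       283.4985
  5     1,097.50       736.6518     3,683.2589
  Σ                  1,057.4394     4,453.3129
Price P = Σ PV = 1,057.4394.
Macaulay duration = Σ(t·PV) / P = 4,453.3129 / 1,057.4394 = 4.21141 years.

4.211 years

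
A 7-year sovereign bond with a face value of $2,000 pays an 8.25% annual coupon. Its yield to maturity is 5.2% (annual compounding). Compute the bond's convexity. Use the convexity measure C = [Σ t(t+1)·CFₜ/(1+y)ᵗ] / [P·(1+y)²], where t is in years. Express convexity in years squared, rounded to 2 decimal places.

38.28

With y = 0.052:
  t   CF        PV=CF/(1+0.052)^t    t·PV        t(t+1)·PV
  1       165.00       156.8441       156.8441         313.6882
  2       165.00       149.0914       298.1827         894.5481
  3       165.00       141.7218       425.1655       1,700.6619
  4       165.00       134.7166       538.8662       2,694.3312
  5       165.00       128.0576       640.2878       3,841.7270
  6       165.00       121.7277       730.3663       5,112.5644
  7     2,165.00     1,518.2655    10,627.8585      85,022.8677
  Σ                  2,350.4246    13,417.5712      99,580.3885
P = 2,350.4246.
Convexity = Σ t(t+1)·PV / [P·(1+y)²] = 99,580.3885 / (2,350.4246 × 1.106704) = 38.28212.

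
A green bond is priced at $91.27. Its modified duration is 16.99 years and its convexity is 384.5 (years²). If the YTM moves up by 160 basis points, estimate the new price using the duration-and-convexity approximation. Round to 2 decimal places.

Duration effect: -D_mod·Δy = -16.99 × (+0.016) = -0.271840
Convexity effect: ½·C·(Δy)² = 0.5 × 384.5 × (0.016)² = +0.0492160
ΔP/P ≈ -0.271840 + 0.0492160 = -0.222624
New price ≈ 91.27 × (1 - 0.222624) = 70.95110752.

$70.95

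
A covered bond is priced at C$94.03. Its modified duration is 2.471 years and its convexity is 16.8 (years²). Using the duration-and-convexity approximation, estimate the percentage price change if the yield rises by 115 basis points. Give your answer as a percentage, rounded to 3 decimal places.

-2.731%

Duration effect: -D_mod·Δy = -2.471 × (+0.0115) = -0.0284165
Convexity effect: ½·C·(Δy)² = 0.5 × 16.8 × (0.0115)² = +0.0011109
ΔP/P ≈ -0.0284165 + 0.0011109 = -0.0273056
= -2.73056%.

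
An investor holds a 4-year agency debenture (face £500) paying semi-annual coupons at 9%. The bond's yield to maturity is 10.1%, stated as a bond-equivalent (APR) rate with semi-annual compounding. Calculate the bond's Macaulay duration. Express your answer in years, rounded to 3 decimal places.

Periodic yield y = 0.0505. Discount each cash flow and weight by its period:
  t   CF        PV=CF/(1+0.0505)^t    t·PV
  1        22.50        21.4184        21.4184
  2        22.50        20.3887        40.7775
  3        22.50        19.4086        58.2258
  4        22.50        18.4756        73.9024
  5        22.50        17.5874        87.9371
  6        22.50        16.7420       100.4517
  7        22.50        15.9371       111.5599
  8       522.50       352.3042     2,818.4337
  Σ                    482.2620     3,312.7065
Price P = Σ PV = 482.2620.
Macaulay duration = Σ(t·PV) / P = 3,312.7065 / 482.2620 = 6.86910 half-year periods.
In years: 6.86910 / 2 = 3.43455 years.

3.435 years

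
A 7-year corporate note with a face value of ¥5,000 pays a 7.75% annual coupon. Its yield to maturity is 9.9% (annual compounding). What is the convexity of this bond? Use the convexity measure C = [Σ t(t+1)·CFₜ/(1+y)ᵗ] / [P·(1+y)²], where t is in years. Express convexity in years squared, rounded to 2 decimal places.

With y = 0.099:
  t   CF        PV=CF/(1+0.099)^t    t·PV        t(t+1)·PV
  1       387.50       352.5933       352.5933         705.1865
  2       387.50       320.8310       641.6620       1,924.9860
  3       387.50       291.9299       875.7898       3,503.1592
  4       387.50       265.6323     1,062.5293       5,312.6467
  5       387.50       241.7037     1,208.5183       7,251.1101
  6       387.50       219.9305     1,319.5833       9,237.0829
  7     5,387.50     2,782.2967    19,476.0767     155,808.6136
  Σ                  4,474.9174    24,936.7527     183,742.7850
P = 4,474.9174.
Convexity = Σ t(t+1)·PV / [P·(1+y)²] = 183,742.7850 / (4,474.9174 × 1.207801) = 33.99616.

34.00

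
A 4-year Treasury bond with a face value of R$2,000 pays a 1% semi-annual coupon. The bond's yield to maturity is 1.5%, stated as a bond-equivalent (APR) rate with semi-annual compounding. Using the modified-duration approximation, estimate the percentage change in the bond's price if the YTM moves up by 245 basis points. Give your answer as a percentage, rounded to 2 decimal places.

Periodic yield y = 0.0075. Modified duration first:
  t   CF        PV=CF/(1+0.0075)^t    t·PV
  1        10.00         9.9256         9.9256
  2        10.00         9.8517        19.7033
  3        10.00         9.7783        29.3350
  4        10.00         9.7055        38.8222
  5        10.00         9.6333        48.1665
  6        10.00         9.5616        57.3695
  7        10.00         9.4904        66.4328
  8     2,010.00     1,893.3706    15,146.9644
  Σ                  1,961.3169    15,416.7193
P = 1,961.3169; D_Mac = 7.86039 half-year periods = 3.93020 yrs; D_mod = 3.93020/(1+0.0075) = 3.90094 yrs.
ΔP/P ≈ -D_mod · Δy = -3.90094 × (+0.0245) = -0.095573 = -9.5573%.

-9.56%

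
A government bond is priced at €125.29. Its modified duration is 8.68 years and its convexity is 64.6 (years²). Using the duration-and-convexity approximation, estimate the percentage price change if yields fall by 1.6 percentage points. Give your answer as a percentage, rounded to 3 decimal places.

Duration effect: -D_mod·Δy = -8.68 × (-0.016) = +0.138880
Convexity effect: ½·C·(Δy)² = 0.5 × 64.6 × (-0.016)² = +0.0082688
ΔP/P ≈ +0.138880 + 0.0082688 = +0.1471488
= +14.71488%.

+14.715%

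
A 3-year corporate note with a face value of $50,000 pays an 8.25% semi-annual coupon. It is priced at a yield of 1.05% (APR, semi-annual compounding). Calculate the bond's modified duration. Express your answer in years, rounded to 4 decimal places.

2.7335 years

Periodic yield y = 0.00525. First find Macaulay duration:
  t   CF        PV=CF/(1+0.00525)^t    t·PV
  1     2,062.50     2,051.7284     2,051.7284
  2     2,062.50     2,041.0131     4,082.0262
  3     2,062.50     2,030.3537     6,091.0612
  4     2,062.50     2,019.7501     8,079.0002
  5     2,062.50     2,009.2018    10,046.0088
  6    52,062.50    50,452.2487   302,713.4924
  Σ                 60,604.2958   333,063.3173
P = 60,604.2958; Macaulay duration = 333,063.3173 / 60,604.2958 = 5.49570 half-year periods = 2.74785 years.
Modified duration = D_Mac / (1 + y) = 2.74785 / 1.00525 = 2.73350 years.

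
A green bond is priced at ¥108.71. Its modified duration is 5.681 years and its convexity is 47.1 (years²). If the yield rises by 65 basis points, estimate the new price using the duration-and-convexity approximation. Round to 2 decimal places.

¥104.80

Duration effect: -D_mod·Δy = -5.681 × (+0.0065) = -0.0369265
Convexity effect: ½·C·(Δy)² = 0.5 × 47.1 × (0.0065)² = +0.0009949875
ΔP/P ≈ -0.0369265 + 0.0009949875 = -0.0359315125
New price ≈ 108.71 × (1 - 0.0359315125) = 104.803885276125.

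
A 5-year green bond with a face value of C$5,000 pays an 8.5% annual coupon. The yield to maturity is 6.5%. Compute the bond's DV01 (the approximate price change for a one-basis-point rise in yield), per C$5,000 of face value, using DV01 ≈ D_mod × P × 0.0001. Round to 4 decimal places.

C$2.1900

Periodic yield y = 0.065.
  t   CF        PV=CF/(1+0.065)^t    t·PV
  1       425.00       399.0610       399.0610
  2       425.00       374.7052       749.4104
  3       425.00       351.8359     1,055.5076
  4       425.00       330.3623     1,321.4493
  5     5,425.00     3,959.6035    19,798.0177
  Σ                  5,415.5679    23,323.4460
P = 5,415.5679; D_Mac = 4.30674 yrs; D_mod = 4.04389 yrs.
DV01 ≈ 4.04389 × 5,415.5679 × 0.0001 = 2.189995.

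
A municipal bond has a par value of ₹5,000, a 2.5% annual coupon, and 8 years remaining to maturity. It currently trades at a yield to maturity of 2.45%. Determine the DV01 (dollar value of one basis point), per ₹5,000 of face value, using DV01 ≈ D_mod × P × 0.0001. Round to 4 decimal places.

Periodic yield y = 0.0245.
  t   CF        PV=CF/(1+0.0245)^t    t·PV
  1       125.00       122.0107       122.0107
  2       125.00       119.0930       238.1859
  3       125.00       116.2450       348.7349
  4       125.00       113.4651       453.8603
  5       125.00       110.7516       553.7582
  6       125.00       108.1031       648.6187
  7       125.00       105.5179       738.6255
  8     5,125.00     4,222.7772    33,782.2176
  Σ                  5,017.9636    36,886.0119
P = 5,017.9636; D_Mac = 7.35079 yrs; D_mod = 7.17501 yrs.
DV01 ≈ 7.17501 × 5,017.9636 × 0.0001 = 3.600392.

₹3.6004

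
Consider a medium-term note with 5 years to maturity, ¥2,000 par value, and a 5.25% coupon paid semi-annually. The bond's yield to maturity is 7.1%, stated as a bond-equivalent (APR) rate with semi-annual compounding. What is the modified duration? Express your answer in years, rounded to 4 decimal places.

Periodic yield y = 0.0355. First find Macaulay duration:
  t   CF        PV=CF/(1+0.0355)^t    t·PV
  1        52.50        50.7001        50.7001
  2        52.50        48.9620        97.9240
  3        52.50        47.2834       141.8503
  4        52.50        45.6624       182.6497
  5        52.50        44.0970       220.4849
  6        52.50        42.5852       255.5112
  7        52.50        41.1253       287.8768
  8        52.50        39.7154       317.7229
  9        52.50        38.3538       345.1842
  10    2,052.50     1,448.0453    14,480.4525
  Σ                  1,846.5298    16,380.3565
P = 1,846.5298; Macaulay duration = 16,380.3565 / 1,846.5298 = 8.87089 half-year periods = 4.43544 years.
Modified duration = D_Mac / (1 + y) = 4.43544 / 1.0355 = 4.28338 years.

4.2834 years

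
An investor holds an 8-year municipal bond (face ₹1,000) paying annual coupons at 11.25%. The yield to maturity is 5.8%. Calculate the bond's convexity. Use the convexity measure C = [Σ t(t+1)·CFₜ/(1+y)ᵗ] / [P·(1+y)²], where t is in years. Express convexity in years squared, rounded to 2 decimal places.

43.25

With y = 0.058:
  t   CF        PV=CF/(1+0.058)^t    t·PV        t(t+1)·PV
  1       112.50       106.3327       106.3327         212.6654
  2       112.50       100.5035       201.0070         603.0210
  3       112.50        94.9939       284.9816       1,139.9263
  4       112.50        89.7863       359.1450       1,795.7251
  5       112.50        84.8641       424.3207       2,545.9240
  6       112.50        80.2118       481.2711       3,368.8976
  7       112.50        75.8146       530.7022       4,245.6176
  8     1,112.50       708.6221     5,668.9766      51,020.7895
  Σ                  1,341.1290     8,056.7368      64,932.5664
P = 1,341.1290.
Convexity = Σ t(t+1)·PV / [P·(1+y)²] = 64,932.5664 / (1,341.1290 × 1.119364) = 43.25344.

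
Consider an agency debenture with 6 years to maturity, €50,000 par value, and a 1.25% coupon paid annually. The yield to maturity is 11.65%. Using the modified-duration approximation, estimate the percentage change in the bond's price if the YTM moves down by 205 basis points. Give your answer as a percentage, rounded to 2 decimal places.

+10.54%

Periodic yield y = 0.1165. Modified duration first:
  t   CF        PV=CF/(1+0.1165)^t    t·PV
  1       625.00       559.7850       559.7850
  2       625.00       501.3749     1,002.7497
  3       625.00       449.0594     1,347.1783
  4       625.00       402.2028     1,608.8113
  5       625.00       360.2354     1,801.1770
  6    50,625.00    26,134.4083   156,806.4498
  Σ                 28,407.0659   163,126.1511
P = 28,407.0659; D_Mac = 5.74245 yrs; D_mod = 5.74245/(1+0.1165) = 5.14326 yrs.
ΔP/P ≈ -D_mod · Δy = -5.14326 × (-0.0205) = +0.105437 = +10.5437%.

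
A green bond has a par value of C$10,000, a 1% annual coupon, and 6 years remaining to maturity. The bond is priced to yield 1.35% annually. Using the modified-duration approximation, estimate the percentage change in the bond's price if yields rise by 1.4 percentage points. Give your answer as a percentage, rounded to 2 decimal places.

Periodic yield y = 0.0135. Modified duration first:
  t   CF        PV=CF/(1+0.0135)^t    t·PV
  1       100.00        98.6680        98.6680
  2       100.00        97.3537       194.7074
  3       100.00        96.0569       288.1708
  4       100.00        94.7774       379.1098
  5       100.00        93.5150       467.5750
  6    10,100.00     9,319.2048    55,915.2288
  Σ                  9,799.5759    57,343.4597
P = 9,799.5759; D_Mac = 5.85163 yrs; D_mod = 5.85163/(1+0.0135) = 5.77368 yrs.
ΔP/P ≈ -D_mod · Δy = -5.77368 × (+0.014) = -0.080832 = -8.0832%.

-8.08%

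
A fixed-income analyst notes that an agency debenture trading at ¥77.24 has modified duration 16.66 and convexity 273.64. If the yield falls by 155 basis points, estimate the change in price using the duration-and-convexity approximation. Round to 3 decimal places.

+¥22.485

Duration effect: -D_mod·Δy = -16.66 × (-0.0155) = +0.258230
Convexity effect: ½·C·(Δy)² = 0.5 × 273.64 × (-0.0155)² = +0.032871005
ΔP/P ≈ +0.258230 + 0.032871005 = +0.291101005
ΔP ≈ 77.24 × (+0.291101005) = +22.4846416262.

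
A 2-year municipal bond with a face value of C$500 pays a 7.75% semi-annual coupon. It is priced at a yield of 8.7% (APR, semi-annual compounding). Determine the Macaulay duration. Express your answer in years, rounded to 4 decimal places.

Periodic yield y = 0.0435. Discount each cash flow and weight by its period:
  t   CF        PV=CF/(1+0.0435)^t    t·PV
  1       19.375        18.5673        18.5673
  2       19.375        17.7933        35.5866
  3       19.375        17.0516        51.1547
  4      519.375       438.0374     1,752.1497
  Σ                    491.4496     1,857.4584
Price P = Σ PV = 491.4496.
Macaulay duration = Σ(t·PV) / P = 1,857.4584 / 491.4496 = 3.77955 half-year periods.
In years: 3.77955 / 2 = 1.88977 years.

1.8898 years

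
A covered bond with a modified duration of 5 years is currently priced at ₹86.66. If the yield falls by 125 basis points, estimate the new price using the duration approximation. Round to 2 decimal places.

₹92.08

Duration approximation: ΔP/P ≈ -D_mod · Δy = -5 × (-0.0125) = +0.062500.
New price ≈ 86.66 × (1 + 0.062500) = 92.07625.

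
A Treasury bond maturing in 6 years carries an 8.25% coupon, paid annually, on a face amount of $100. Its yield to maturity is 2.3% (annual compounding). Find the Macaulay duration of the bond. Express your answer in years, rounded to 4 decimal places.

5.1172 years

Periodic yield y = 0.023. Discount each cash flow and weight by its year:
  t   CF        PV=CF/(1+0.023)^t    t·PV
  1         8.25         8.0645         8.0645
  2         8.25         7.8832        15.7664
  3         8.25         7.7060        23.1179
  4         8.25         7.5327        30.1309
  5         8.25         7.3634        36.8168
  6       108.25        94.4439       566.6636
  Σ                    132.9937       680.5601
Price P = Σ PV = 132.9937.
Macaulay duration = Σ(t·PV) / P = 680.5601 / 132.9937 = 5.11724 years.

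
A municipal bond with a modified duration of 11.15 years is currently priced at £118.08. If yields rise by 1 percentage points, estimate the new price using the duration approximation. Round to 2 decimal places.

£104.91

Duration approximation: ΔP/P ≈ -D_mod · Δy = -11.15 × (+0.01) = -0.111500.
New price ≈ 118.08 × (1 - 0.111500) = 104.91408.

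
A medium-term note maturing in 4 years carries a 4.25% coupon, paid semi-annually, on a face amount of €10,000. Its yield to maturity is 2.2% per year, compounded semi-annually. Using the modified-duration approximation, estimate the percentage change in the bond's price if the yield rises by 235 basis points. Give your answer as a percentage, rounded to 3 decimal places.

-8.677%

Periodic yield y = 0.011. Modified duration first:
  t   CF        PV=CF/(1+0.011)^t    t·PV
  1       212.50       210.1879       210.1879
  2       212.50       207.9010       415.8020
  3       212.50       205.6390       616.9170
  4       212.50       203.4016       813.6063
  5       212.50       201.1885     1,005.9425
  6       212.50       198.9995     1,193.9970
  7       212.50       196.8343     1,377.8403
  8    10,212.50     9,356.7026    74,853.6206
  Σ                 10,780.8544    80,487.9137
P = 10,780.8544; D_Mac = 7.46582 half-year periods = 3.73291 yrs; D_mod = 3.73291/(1+0.011) = 3.69229 yrs.
ΔP/P ≈ -D_mod · Δy = -3.69229 × (+0.0235) = -0.086769 = -8.6769%.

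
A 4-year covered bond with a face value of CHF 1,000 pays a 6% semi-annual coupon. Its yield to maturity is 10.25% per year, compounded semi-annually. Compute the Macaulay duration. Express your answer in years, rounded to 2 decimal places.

Periodic yield y = 0.05125. Discount each cash flow and weight by its period:
  t   CF        PV=CF/(1+0.05125)^t    t·PV
  1        30.00        28.5375        28.5375
  2        30.00        27.1462        54.2924
  3        30.00        25.8228        77.4684
  4        30.00        24.5639        98.2556
  5        30.00        23.3664       116.8318
  6        30.00        22.2272       133.3633
  7        30.00        21.1436       148.0053
  8     1,030.00       690.5405     5,524.3240
  Σ                    863.3481     6,181.0783
Price P = Σ PV = 863.3481.
Macaulay duration = Σ(t·PV) / P = 6,181.0783 / 863.3481 = 7.15943 half-year periods.
In years: 7.15943 / 2 = 3.57971 years.

3.58 years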